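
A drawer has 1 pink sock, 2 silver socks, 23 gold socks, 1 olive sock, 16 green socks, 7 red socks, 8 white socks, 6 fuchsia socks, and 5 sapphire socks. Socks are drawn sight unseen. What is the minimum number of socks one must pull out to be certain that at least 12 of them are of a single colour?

53

By pigeonhole, the 9 colours are the holes; the socks drawn are the pigeons.
To avoid 12 of any one colour, the worst case takes at most 11 of each colour, or every sock of a colour that has fewer than 11.
That gives 1 + 2 + 11 + 1 + 11 + 7 + 8 + 6 + 5 = 52 socks with no colour reaching 12.
The next sock forces some colour to 12, so 52 + 1 = 53.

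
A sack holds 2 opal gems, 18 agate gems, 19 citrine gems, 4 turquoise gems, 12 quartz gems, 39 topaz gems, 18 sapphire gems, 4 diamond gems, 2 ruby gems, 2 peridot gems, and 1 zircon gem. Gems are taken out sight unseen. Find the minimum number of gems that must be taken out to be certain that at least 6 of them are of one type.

41

The 11 types are the holes; the gems drawn are the pigeons.
To avoid 6 of any one type, the worst case takes at most 5 of each type, or every gem of a type that has fewer than 5.
That gives 2 + 5 + 5 + 4 + 5 + 5 + 5 + 4 + 2 + 2 + 1 = 40 gems with no type reaching 6.
The next gem forces some type to 6, so 40 + 1 = 41.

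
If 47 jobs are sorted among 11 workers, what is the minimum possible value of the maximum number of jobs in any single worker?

5

By pigeonhole, the 11 workers are the holes and the 47 jobs are the pigeons.
If every worker held at most 4 jobs, the total would be at most 11 × 4 = 44, which is less than 47.
So some worker holds at least ⌈47/11⌉ = 5 jobs.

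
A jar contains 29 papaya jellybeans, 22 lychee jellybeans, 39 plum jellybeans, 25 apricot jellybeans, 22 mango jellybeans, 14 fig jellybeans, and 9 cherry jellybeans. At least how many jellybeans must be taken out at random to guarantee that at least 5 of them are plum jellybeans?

In the worst case for collecting plum jellybeans, every non-plum jellybean comes out first.
There are 29 + 22 + 25 + 22 + 14 + 9 = 121 non-plum jellybeans altogether.
After those, each further jellybean must be plum, so 121 + 5 = 126 draws guarantee 5 plum jellybeans.

126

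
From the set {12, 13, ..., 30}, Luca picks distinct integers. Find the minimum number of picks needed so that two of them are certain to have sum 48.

A set avoiding the sum 48 can contain at most one of each pair {x, 48−x}, plus the 7 elements whose complement lies outside the range or equal to its own complement.
The integers 12, …, 24 (13 of them) are such a set: any two sum to at least 12+13 = 25 and at most 23+24 = 47 < 48.
By the pigeonhole principle, any 14th integer completes one of the 6 pairs, so 14 choices force a sum of 48.

14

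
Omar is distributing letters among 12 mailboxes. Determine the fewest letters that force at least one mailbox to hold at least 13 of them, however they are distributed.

With 144 letters one could put exactly 12 in each of the 12 mailboxes, and no mailbox would reach 13.
By pigeonhole, one more letter must land in a mailbox that already has 12, giving it 13.
So 12 × 12 + 1 = 145 letters are required.

145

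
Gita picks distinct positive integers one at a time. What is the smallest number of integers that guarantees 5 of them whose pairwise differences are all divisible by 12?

49

Integers whose pairwise differences are multiples of 12 are exactly those sharing a remainder mod 12. The 12 residue classes mod 12 are the pigeonholes.
With 48 integers one could put 4 in each residue class and have no class reach 5.
The 49th integer pushes some class to 5, so 12·4 + 1 = 49.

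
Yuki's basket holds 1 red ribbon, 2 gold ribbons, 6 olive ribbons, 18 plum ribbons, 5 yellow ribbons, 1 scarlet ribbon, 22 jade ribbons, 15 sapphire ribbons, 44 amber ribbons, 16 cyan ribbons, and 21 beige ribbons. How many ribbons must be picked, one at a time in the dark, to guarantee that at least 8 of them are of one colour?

58

By the pigeonhole principle, put each drawn ribbon into a box by colour. The largest draw with every box below 8 takes min(count, 7) from each colour; colours with fewer than 7 contribute all they have.
Σ min(cᵢ, 7) = 1 + 2 + 6 + 7 + 5 + 1 + 7 + 7 + 7 + 7 + 7 = 57.
Draw number 57 + 1 = 58 must push one box to 8.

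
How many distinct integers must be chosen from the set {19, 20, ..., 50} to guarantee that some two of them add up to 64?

20

A set avoiding the sum 64 can contain at most one of each pair {x, 64−x}, plus the 6 elements whose complement lies outside the range or equal to its own complement.
The integers 32, …, 50 (19 of them) are such a set: any two sum to at least 32+33 = 65 > 64.
Any 20th integer completes one of the 13 pairs, so 20 choices force a sum of 64.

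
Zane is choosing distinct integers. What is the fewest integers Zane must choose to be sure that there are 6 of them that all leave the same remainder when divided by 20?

Pigeonhole: the 20 residue classes mod 20 are the pigeonholes.
With 100 integers one could put 5 in each residue class and have no class reach 6.
The 101st integer pushes some class to 6, so 20·5 + 1 = 101.

101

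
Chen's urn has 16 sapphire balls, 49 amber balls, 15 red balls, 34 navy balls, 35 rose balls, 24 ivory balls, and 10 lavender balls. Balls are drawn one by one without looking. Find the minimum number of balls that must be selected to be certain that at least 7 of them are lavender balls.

In the worst case for collecting lavender balls, every non-lavender ball comes out first.
There are 16 + 49 + 15 + 34 + 35 + 24 = 173 non-lavender balls altogether.
After those, each further ball must be lavender, so 173 + 7 = 180 draws guarantee 7 lavender balls.

180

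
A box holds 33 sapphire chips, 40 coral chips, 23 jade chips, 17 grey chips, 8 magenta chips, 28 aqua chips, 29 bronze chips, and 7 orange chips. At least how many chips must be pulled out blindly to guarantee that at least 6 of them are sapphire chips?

158

In the worst case for collecting sapphire chips, every non-sapphire chip comes out first.
There are 40 + 23 + 17 + 8 + 28 + 29 + 7 = 152 non-sapphire chips altogether.
After those, each further chip must be sapphire, so 152 + 6 = 158 draws guarantee 6 sapphire chips.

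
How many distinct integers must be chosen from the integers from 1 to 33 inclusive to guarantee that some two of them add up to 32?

19

A set avoiding the sum 32 can contain at most one of each pair {x, 32−x}, plus the 3 elements whose complement lies outside the range or equal to its own complement.
The integers 16, …, 33 (18 of them) are such a set: any two sum to at least 16+17 = 33 > 32.
Pigeonhole: any 19th integer completes one of the 15 pairs, so 19 choices force a sum of 32.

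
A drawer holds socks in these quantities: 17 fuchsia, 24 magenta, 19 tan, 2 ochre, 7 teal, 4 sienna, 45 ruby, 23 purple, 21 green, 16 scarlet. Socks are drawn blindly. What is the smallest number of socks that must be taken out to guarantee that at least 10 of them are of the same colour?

An adversary could hand out at most 9 socks per colour (ochre, teal, sienna run out sooner): 9 + 9 + 9 + 2 + 7 + 4 + 9 + 9 + 9 + 9 = 76 socks and still no colour has 10.
One more sock lands in a colour already at 9, so 77 draws are enough and 76 are not.

77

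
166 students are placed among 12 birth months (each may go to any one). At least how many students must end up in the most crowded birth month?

Pigeonhole: the 12 birth months are the holes and the 166 students are the pigeons.
If every birth month held at most 13 students, the total would be at most 12 × 13 = 156, which is less than 166.
So some birth month holds at least ⌈166/12⌉ = 14 students.

14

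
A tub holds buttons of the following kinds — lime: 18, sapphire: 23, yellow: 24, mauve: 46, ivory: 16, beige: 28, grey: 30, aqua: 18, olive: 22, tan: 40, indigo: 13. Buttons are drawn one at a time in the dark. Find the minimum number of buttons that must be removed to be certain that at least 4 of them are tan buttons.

242

In the worst case for collecting tan buttons, every non-tan button comes out first.
There are 18 + 23 + 24 + 46 + 16 + 28 + 30 + 18 + 22 + 13 = 238 non-tan buttons altogether.
After those, each further button must be tan, so 238 + 4 = 242 draws guarantee 4 tan buttons.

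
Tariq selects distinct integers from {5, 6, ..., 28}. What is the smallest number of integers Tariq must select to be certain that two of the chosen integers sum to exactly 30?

A set avoiding the sum 30 can contain at most one of each pair {x, 30−x}, plus the 4 elements whose complement lies outside the range or equal to its own complement.
The integers 15, …, 28 (14 of them) are such a set: any two sum to at least 15+16 = 31 > 30.
Any 15th integer completes one of the 10 pairs, so 15 choices force a sum of 30.

15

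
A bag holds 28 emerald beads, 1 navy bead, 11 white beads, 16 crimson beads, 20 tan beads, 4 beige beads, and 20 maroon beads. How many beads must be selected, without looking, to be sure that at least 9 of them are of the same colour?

46

By the pigeonhole principle, the 7 colours are the holes; the beads drawn are the pigeons.
To avoid 9 of any one colour, the worst case takes at most 8 of each colour, or every bead of a colour that has fewer than 8.
That gives 8 + 1 + 8 + 8 + 8 + 4 + 8 = 45 beads with no colour reaching 9.
The next bead forces some colour to 9, so 45 + 1 = 46.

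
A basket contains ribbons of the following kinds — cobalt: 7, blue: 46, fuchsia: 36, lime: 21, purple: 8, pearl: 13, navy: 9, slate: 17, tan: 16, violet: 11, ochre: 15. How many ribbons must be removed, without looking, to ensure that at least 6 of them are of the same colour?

Pigeonhole: put each drawn ribbon into a box by colour. The largest draw with every box below 6 takes min(count, 5) from each colour.
Σ min(cᵢ, 5) = 5 + 5 + 5 + 5 + 5 + 5 + 5 + 5 + 5 + 5 + 5 = 55.
Draw number 55 + 1 = 56 must push one box to 6.

56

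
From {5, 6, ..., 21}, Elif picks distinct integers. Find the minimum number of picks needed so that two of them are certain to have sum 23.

11

A set avoiding the sum 23 can contain at most one of each pair {x, 23−x}, plus the 3 elements whose complement lies outside the range.
The integers 12, …, 21 (10 of them) are such a set: any two sum to at least 12+13 = 25 > 23.
Any 11th integer completes one of the 7 pairs, so 11 choices force a sum of 23.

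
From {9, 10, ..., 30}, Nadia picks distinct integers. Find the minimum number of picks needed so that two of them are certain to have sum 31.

A set avoiding the sum 31 can contain at most one of each pair {x, 31−x}, plus the 8 elements whose complement lies outside the range.
The integers 16, …, 30 (15 of them) are such a set: any two sum to at least 16+17 = 33 > 31.
Pigeonhole: any 16th integer completes one of the 7 pairs, so 16 choices force a sum of 31.

16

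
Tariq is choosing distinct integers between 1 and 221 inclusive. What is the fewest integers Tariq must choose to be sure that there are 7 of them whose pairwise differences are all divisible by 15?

91

Integers whose pairwise differences are multiples of 15 are exactly those sharing a remainder mod 15. Pigeonhole: the 15 residue classes mod 15 are the pigeonholes.
With 90 integers one could put 6 in each residue class and have no class reach 7.
The 91st integer pushes some class to 7, so 15·6 + 1 = 91.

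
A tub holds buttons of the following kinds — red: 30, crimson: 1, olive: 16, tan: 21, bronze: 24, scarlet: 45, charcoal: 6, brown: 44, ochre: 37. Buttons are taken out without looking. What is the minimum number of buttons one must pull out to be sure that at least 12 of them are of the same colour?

By pigeonhole, the 9 colours are the holes; the buttons drawn are the pigeons.
To avoid 12 of any one colour, the worst case takes at most 11 of each colour, or every button of a colour that has fewer than 11.
That gives 11 + 1 + 11 + 11 + 11 + 11 + 6 + 11 + 11 = 84 buttons with no colour reaching 12.
The next button forces some colour to 12, so 84 + 1 = 85.

85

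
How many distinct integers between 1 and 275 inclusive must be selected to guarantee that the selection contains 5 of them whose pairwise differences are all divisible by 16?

Integers whose pairwise differences are multiples of 16 are exactly those sharing a remainder mod 16. By pigeonhole, the 16 residue classes mod 16 are the pigeonholes.
With 64 integers one could put 4 in each residue class and have no class reach 5.
The 65th integer pushes some class to 5, so 16·4 + 1 = 65.

65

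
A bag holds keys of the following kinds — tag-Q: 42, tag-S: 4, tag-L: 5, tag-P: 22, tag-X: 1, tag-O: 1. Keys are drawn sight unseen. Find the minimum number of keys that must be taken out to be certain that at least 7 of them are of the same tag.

Put each drawn key into a box by tag. The largest draw with every box below 7 takes min(count, 6) from each tag; tags with fewer than 6 contribute all they have.
Σ min(cᵢ, 6) = 6 + 4 + 5 + 6 + 1 + 1 = 23.
Draw number 23 + 1 = 24 must push one box to 7.

24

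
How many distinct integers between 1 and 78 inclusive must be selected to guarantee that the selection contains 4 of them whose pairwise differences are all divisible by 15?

Integers whose pairwise differences are multiples of 15 are exactly those sharing a remainder mod 15. The 15 residue classes mod 15 are the pigeonholes.
With 45 integers one could put 3 in each residue class and have no class reach 4.
The 46th integer pushes some class to 4, so 15·3 + 1 = 46.

46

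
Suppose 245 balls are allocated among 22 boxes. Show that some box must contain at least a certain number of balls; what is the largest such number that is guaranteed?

By the pigeonhole principle, the 22 boxes are the holes and the 245 balls are the pigeons.
If every box held at most 11 balls, the total would be at most 22 × 11 = 242, which is less than 245.
So some box holds at least ⌈245/22⌉ = 12 balls.

12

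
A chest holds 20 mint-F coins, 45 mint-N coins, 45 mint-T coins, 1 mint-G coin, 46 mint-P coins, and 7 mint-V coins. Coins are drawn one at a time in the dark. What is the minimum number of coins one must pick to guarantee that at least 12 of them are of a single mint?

The 6 mints are the holes; the coins drawn are the pigeons.
To avoid 12 of any one mint, the worst case takes at most 11 of each mint, or every coin of a mint that has fewer than 11.
That gives 11 + 11 + 11 + 1 + 11 + 7 = 52 coins with no mint reaching 12.
The next coin forces some mint to 12, so 52 + 1 = 53.

53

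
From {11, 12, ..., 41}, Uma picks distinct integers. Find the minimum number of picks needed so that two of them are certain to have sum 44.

21

A set avoiding the sum 44 can contain at most one of each pair {x, 44−x}, plus the 9 elements whose complement lies outside the range or equal to its own complement.
The integers 22, …, 41 (20 of them) are such a set: any two sum to at least 22+23 = 45 > 44.
Any 21st integer completes one of the 11 pairs, so 21 choices force a sum of 44.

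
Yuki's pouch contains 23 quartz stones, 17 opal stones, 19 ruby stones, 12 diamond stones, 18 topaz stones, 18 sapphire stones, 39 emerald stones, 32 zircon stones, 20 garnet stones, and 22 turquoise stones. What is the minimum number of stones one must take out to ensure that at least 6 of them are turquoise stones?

In the worst case for collecting turquoise stones, every non-turquoise stone comes out first.
There are 23 + 17 + 19 + 12 + 18 + 18 + 39 + 32 + 20 = 198 non-turquoise stones altogether.
After those, each further stone must be turquoise, so 198 + 6 = 204 draws guarantee 6 turquoise stones.

204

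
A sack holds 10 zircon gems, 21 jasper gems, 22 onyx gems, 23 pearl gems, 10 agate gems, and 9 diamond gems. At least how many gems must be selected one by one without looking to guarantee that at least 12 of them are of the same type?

An adversary could hand out at most 11 gems per type (zircon, agate, diamond run out sooner): 10 + 11 + 11 + 11 + 10 + 9 = 62 gems and still no type has 12.
By the pigeonhole principle, one more gem lands in a type already at 11, so 63 draws are enough and 62 are not.

63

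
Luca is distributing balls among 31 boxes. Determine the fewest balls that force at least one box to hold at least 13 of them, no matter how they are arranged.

With 372 balls one could put exactly 12 in each of the 31 boxes, and no box would reach 13.
One more ball must land in a box that already has 12, giving it 13.
So 31 × 12 + 1 = 373 balls are required.

373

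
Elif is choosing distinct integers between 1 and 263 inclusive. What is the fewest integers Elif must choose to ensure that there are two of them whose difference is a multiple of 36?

37

Integers whose pairwise differences are multiples of 36 are exactly those sharing a remainder mod 36. The 36 residue classes mod 36 are the pigeonholes.
With 36 integers one could put 1 in each residue class and have no class reach 2.
The 37th integer pushes some class to 2, so 36·1 + 1 = 37.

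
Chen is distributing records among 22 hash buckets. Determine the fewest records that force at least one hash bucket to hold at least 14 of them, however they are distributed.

With 286 records one could put exactly 13 in each of the 22 hash buckets, and no hash bucket would reach 14.
One more record must land in a hash bucket that already has 13, giving it 14.
So 22 × 13 + 1 = 287 records are required.

287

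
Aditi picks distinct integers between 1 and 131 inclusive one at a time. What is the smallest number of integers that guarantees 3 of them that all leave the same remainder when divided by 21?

43

By the pigeonhole principle, the 21 residue classes mod 21 are the pigeonholes.
With 42 integers one could put 2 in each residue class and have no class reach 3.
The 43rd integer pushes some class to 3, so 21·2 + 1 = 43.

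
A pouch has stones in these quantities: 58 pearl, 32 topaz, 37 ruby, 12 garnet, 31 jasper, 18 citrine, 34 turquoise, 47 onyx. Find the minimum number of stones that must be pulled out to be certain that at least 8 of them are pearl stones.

219

In the worst case for collecting pearl stones, every non-pearl stone comes out first.
There are 32 + 37 + 12 + 31 + 18 + 34 + 47 = 211 non-pearl stones altogether.
After those, each further stone must be pearl, so 211 + 8 = 219 draws guarantee 8 pearl stones.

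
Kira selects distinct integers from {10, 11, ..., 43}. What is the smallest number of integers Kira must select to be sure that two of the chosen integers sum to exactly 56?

20

Group the elements by complementary pair {x, 56−x}: {13,43}, {14,42}, {15,41}, …, giving 15 two-element pairs, the single value 28 (it cannot pair with itself since the integers are distinct), and 3 integers whose partner 56−x falls outside [10,43].
Treating each of those 19 groups as a pigeonhole, one can pick one integer per group — 19 integers — with no two summing to 56.
The 20th integer lands in an occupied pair, forcing a sum of 56.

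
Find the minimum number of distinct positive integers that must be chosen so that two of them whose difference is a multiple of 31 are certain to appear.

Integers whose pairwise differences are multiples of 31 are exactly those sharing a remainder mod 31. The 31 residue classes mod 31 are the pigeonholes.
With 31 integers one could put 1 in each residue class and have no class reach 2.
The 32nd integer pushes some class to 2, so 31·1 + 1 = 32.

32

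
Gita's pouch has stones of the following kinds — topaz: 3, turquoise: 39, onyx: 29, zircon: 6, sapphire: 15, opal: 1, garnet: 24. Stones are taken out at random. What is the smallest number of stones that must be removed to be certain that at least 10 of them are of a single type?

Put each drawn stone into a box by type. The largest draw with every box below 10 takes min(count, 9) from each type; types with fewer than 9 contribute all they have.
Σ min(cᵢ, 9) = 3 + 9 + 9 + 6 + 9 + 1 + 9 = 46.
Draw number 46 + 1 = 47 must push one box to 10.

47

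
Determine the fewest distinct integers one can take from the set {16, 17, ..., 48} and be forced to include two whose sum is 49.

25

Two chosen integers sum to 49 exactly when both halves of some pair {x, 49−x} with 16 ≤ x ≤ 49−x ≤ 33 are chosen — 9 such pairs.
The remaining 15 elements (those with no distinct partner in range) can never complete a 49-sum, so the worst case takes all of them and one from each pair: 15 + 9 = 24.
The 25th integer has to be the second member of some pair, so 24 + 1 = 25.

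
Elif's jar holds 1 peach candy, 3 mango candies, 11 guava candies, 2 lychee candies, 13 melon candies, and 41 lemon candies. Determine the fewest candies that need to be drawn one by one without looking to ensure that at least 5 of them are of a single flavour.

19

By pigeonhole, the 6 flavours are the holes; the candies drawn are the pigeons.
To avoid 5 of any one flavour, the worst case takes at most 4 of each flavour, or every candy of a flavour that has fewer than 4.
That gives 1 + 3 + 4 + 2 + 4 + 4 = 18 candies with no flavour reaching 5.
The next candy forces some flavour to 5, so 18 + 1 = 19.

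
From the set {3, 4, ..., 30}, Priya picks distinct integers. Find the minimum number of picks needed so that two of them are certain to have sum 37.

17

Group the elements by complementary pair {x, 37−x}: {7,30}, {8,29}, {9,28}, …, giving 12 two-element pairs and 4 integers whose partner 37−x falls outside [3,30].
By the pigeonhole principle, treating each of those 16 groups as a pigeonhole, one can pick one integer per group — 16 integers — with no two summing to 37.
The 17th integer lands in an occupied pair, forcing a sum of 37.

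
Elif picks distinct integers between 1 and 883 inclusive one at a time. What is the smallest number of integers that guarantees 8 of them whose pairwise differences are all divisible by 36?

253

Integers whose pairwise differences are multiples of 36 are exactly those sharing a remainder mod 36. By pigeonhole, the 36 residue classes mod 36 are the pigeonholes.
With 252 integers one could put 7 in each residue class and have no class reach 8.
The 253rd integer pushes some class to 8, so 36·7 + 1 = 253.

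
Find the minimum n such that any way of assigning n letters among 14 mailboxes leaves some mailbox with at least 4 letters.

With 42 letters one could put exactly 3 in each of the 14 mailboxes, and no mailbox would reach 4.
By the pigeonhole principle, one more letter must land in a mailbox that already has 3, giving it 4.
So 14 × 3 + 1 = 43 letters are required.

43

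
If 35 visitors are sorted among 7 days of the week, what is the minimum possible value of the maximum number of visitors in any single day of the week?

5

By pigeonhole, the 7 days of the week are the holes and the 35 visitors are the pigeons.
If every day of the week held at most 4 visitors, the total would be at most 7 × 4 = 28, which is less than 35.
So some day of the week holds at least ⌈35/7⌉ = 5 visitors.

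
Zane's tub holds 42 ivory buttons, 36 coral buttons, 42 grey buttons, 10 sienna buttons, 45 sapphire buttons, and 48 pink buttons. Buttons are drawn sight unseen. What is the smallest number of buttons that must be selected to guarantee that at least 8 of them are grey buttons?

189

In the worst case for collecting grey buttons, every non-grey button comes out first.
There are 42 + 36 + 10 + 45 + 48 = 181 non-grey buttons altogether.
After those, each further button must be grey, so 181 + 8 = 189 draws guarantee 8 grey buttons.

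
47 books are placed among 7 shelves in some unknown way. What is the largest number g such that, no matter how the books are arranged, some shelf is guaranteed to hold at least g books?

7

The 7 shelves are the holes and the 47 books are the pigeons.
If every shelf held at most 6 books, the total would be at most 7 × 6 = 42, which is less than 47.
So some shelf holds at least ⌈47/7⌉ = 7 books.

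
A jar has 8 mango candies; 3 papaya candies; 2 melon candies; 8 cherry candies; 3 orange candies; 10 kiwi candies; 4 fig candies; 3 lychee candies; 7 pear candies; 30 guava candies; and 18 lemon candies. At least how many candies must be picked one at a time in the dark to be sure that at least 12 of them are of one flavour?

By pigeonhole, put each drawn candy into a box by flavour. The largest draw with every box below 12 takes min(count, 11) from each flavour; flavours with fewer than 11 contribute all they have.
Σ min(cᵢ, 11) = 8 + 3 + 2 + 8 + 3 + 10 + 4 + 3 + 7 + 11 + 11 = 70.
Draw number 70 + 1 = 71 must push one box to 12.

71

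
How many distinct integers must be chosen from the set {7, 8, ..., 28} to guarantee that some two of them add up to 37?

13

Two chosen integers sum to 37 exactly when both halves of some pair {x, 37−x} with 9 ≤ x ≤ 37−x ≤ 28 are chosen — 10 such pairs.
The remaining 2 elements (those with no distinct partner in range) can never complete a 37-sum, so the worst case takes all of them and one from each pair: 2 + 10 = 12.
By pigeonhole, the 13th integer has to be the second member of some pair, so 12 + 1 = 13.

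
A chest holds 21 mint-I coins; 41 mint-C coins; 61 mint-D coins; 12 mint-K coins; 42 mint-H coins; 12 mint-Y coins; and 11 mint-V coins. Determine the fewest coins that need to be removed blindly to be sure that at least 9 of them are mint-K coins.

In the worst case for collecting mint-K coins, every non-mint-K coin comes out first.
There are 21 + 41 + 61 + 42 + 12 + 11 = 188 non-mint-K coins altogether.
After those, each further coin must be mint-K, so 188 + 9 = 197 draws guarantee 9 mint-K coins.

197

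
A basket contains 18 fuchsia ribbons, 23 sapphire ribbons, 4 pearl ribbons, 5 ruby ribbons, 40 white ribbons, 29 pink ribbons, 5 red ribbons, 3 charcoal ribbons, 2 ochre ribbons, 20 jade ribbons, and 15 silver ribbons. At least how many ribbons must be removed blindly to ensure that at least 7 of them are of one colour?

Put each drawn ribbon into a box by colour. The largest draw with every box below 7 takes min(count, 6) from each colour; colours with fewer than 6 contribute all they have.
Σ min(cᵢ, 6) = 6 + 6 + 4 + 5 + 6 + 6 + 5 + 3 + 2 + 6 + 6 = 55.
Draw number 55 + 1 = 56 must push one box to 7.

56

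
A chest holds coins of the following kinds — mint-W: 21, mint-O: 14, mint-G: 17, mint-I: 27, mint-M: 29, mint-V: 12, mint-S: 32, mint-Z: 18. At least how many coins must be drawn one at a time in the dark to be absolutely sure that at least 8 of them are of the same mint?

57

By the pigeonhole principle, put each drawn coin into a box by mint. The largest draw with every box below 8 takes min(count, 7) from each mint.
Σ min(cᵢ, 7) = 7 + 7 + 7 + 7 + 7 + 7 + 7 + 7 = 56.
Draw number 56 + 1 = 57 must push one box to 8.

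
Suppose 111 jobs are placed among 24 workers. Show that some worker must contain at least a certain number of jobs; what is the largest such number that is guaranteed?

5

Pigeonhole: the 24 workers are the holes and the 111 jobs are the pigeons.
If every worker held at most 4 jobs, the total would be at most 24 × 4 = 96, which is less than 111.
So some worker holds at least ⌈111/24⌉ = 5 jobs.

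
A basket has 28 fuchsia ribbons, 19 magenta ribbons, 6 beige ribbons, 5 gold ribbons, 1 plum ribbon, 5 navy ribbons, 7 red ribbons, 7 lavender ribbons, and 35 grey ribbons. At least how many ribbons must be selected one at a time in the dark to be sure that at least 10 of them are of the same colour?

Pigeonhole: the 9 colours are the holes; the ribbons drawn are the pigeons.
To avoid 10 of any one colour, the worst case takes at most 9 of each colour, or every ribbon of a colour that has fewer than 9.
That gives 9 + 9 + 6 + 5 + 1 + 5 + 7 + 7 + 9 = 58 ribbons with no colour reaching 10.
The next ribbon forces some colour to 10, so 58 + 1 = 59.

59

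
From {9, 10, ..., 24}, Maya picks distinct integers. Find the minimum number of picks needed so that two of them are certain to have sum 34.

A set avoiding the sum 34 can contain at most one of each pair {x, 34−x}, plus the 2 elements whose complement lies outside the range or equal to its own complement.
The integers 9, …, 17 (9 of them) are such a set: any two sum to at least 9+10 = 19 and at most 16+17 = 33 < 34.
Any 10th integer completes one of the 7 pairs, so 10 choices force a sum of 34.

10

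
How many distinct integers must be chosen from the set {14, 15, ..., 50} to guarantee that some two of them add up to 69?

Group the elements by complementary pair {x, 69−x}: {19,50}, {20,49}, {21,48}, …, giving 16 two-element pairs and 5 integers whose partner 69−x falls outside [14,50].
Treating each of those 21 groups as a pigeonhole, one can pick one integer per group — 21 integers — with no two summing to 69.
The 22nd integer lands in an occupied pair, forcing a sum of 69.

22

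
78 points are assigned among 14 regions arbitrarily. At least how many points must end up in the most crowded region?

6

By the pigeonhole principle, the 14 regions are the holes and the 78 points are the pigeons.
If every region held at most 5 points, the total would be at most 14 × 5 = 70, which is less than 78.
So some region holds at least ⌈78/14⌉ = 6 points.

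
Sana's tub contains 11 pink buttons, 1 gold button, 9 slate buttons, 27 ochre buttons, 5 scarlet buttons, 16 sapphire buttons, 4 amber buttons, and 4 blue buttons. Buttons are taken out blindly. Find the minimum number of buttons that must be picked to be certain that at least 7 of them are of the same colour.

The 8 colours are the holes; the buttons drawn are the pigeons.
To avoid 7 of any one colour, the worst case takes at most 6 of each colour, or every button of a colour that has fewer than 6.
That gives 6 + 1 + 6 + 6 + 5 + 6 + 4 + 4 = 38 buttons with no colour reaching 7.
The next button forces some colour to 7, so 38 + 1 = 39.

39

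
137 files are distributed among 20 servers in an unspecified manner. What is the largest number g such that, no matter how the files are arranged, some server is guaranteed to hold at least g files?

The 20 servers are the holes and the 137 files are the pigeons.
If every server held at most 6 files, the total would be at most 20 × 6 = 120, which is less than 137.
So some server holds at least ⌈137/20⌉ = 7 files.

7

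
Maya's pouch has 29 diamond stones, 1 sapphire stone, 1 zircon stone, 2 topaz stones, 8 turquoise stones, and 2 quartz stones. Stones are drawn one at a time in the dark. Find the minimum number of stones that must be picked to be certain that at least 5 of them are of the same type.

15

An adversary could hand out at most 4 stones per type (4 types run out sooner): 4 + 1 + 1 + 2 + 4 + 2 = 14 stones and still no type has 5.
One more stone lands in a type already at 4, so 15 draws are enough and 14 are not.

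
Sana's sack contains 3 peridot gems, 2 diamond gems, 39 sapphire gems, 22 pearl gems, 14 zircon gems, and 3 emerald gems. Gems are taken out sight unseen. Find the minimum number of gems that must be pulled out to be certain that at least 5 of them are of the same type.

The 6 types are the holes; the gems drawn are the pigeons.
To avoid 5 of any one type, the worst case takes at most 4 of each type, or every gem of a type that has fewer than 4.
That gives 3 + 2 + 4 + 4 + 4 + 3 = 20 gems with no type reaching 5.
The next gem forces some type to 5, so 20 + 1 = 21.

21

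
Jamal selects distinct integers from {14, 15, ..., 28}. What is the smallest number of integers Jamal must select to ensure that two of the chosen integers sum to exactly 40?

A set avoiding the sum 40 can contain at most one of each pair {x, 40−x}, plus the 3 elements whose complement lies outside the range or equal to its own complement.
The integers 20, …, 28 (9 of them) are such a set: any two sum to at least 20+21 = 41 > 40.
Any 10th integer completes one of the 6 pairs, so 10 choices force a sum of 40.

10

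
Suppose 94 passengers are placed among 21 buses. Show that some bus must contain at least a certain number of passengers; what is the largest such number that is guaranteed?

Pigeonhole: the 21 buses are the holes and the 94 passengers are the pigeons.
If every bus held at most 4 passengers, the total would be at most 21 × 4 = 84, which is less than 94.
So some bus holds at least ⌈94/21⌉ = 5 passengers.

5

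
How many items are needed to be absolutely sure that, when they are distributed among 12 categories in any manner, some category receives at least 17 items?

193

With 192 items one could put exactly 16 in each of the 12 categories, and no category would reach 17.
By pigeonhole, one more item must land in a category that already has 16, giving it 17.
So 12 × 16 + 1 = 193 items are required.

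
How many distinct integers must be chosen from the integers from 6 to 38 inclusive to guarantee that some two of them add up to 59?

Two chosen integers sum to 59 exactly when both halves of some pair {x, 59−x} with 21 ≤ x ≤ 59−x ≤ 38 are chosen — 9 such pairs.
The remaining 15 elements (those with no distinct partner in range) can never complete a 59-sum, so the worst case takes all of them and one from each pair: 15 + 9 = 24.
The 25th integer has to be the second member of some pair, so 24 + 1 = 25.

25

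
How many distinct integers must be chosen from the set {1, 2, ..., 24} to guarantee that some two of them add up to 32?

Two chosen integers sum to 32 exactly when both halves of some pair {x, 32−x} with 8 ≤ x ≤ 32−x ≤ 24 are chosen — 8 such pairs.
The remaining 8 elements (those with no distinct partner in range) can never complete a 32-sum, so the worst case takes all of them and one from each pair: 8 + 8 = 16.
By the pigeonhole principle, the 17th integer has to be the second member of some pair, so 16 + 1 = 17.

17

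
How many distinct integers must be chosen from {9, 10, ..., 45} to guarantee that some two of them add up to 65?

Group the elements by complementary pair {x, 65−x}: {20,45}, {21,44}, {22,43}, …, giving 13 two-element pairs and 11 integers whose partner 65−x falls outside [9,45].
Treating each of those 24 groups as a pigeonhole, one can pick one integer per group — 24 integers — with no two summing to 65.
The 25th integer lands in an occupied pair, forcing a sum of 65.

25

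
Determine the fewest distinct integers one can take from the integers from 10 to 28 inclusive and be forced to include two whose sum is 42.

Group the elements by complementary pair {x, 42−x}: {14,28}, {15,27}, {16,26}, …, giving 7 two-element pairs; the single value 21 (it cannot pair with itself since the integers are distinct); and 4 integers whose partner 42−x falls outside [10,28].
Treating each of those 12 groups as a pigeonhole, one can pick one integer per group — 12 integers — with no two summing to 42.
The 13th integer lands in an occupied pair, forcing a sum of 42.

13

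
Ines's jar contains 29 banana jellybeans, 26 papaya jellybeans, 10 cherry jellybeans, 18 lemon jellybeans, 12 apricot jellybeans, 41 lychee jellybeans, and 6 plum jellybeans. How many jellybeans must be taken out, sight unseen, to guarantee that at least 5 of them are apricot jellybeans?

In the worst case for collecting apricot jellybeans, every non-apricot jellybean comes out first.
There are 29 + 26 + 10 + 18 + 41 + 6 = 130 non-apricot jellybeans altogether.
After those, each further jellybean must be apricot, so 130 + 5 = 135 draws guarantee 5 apricot jellybeans.

135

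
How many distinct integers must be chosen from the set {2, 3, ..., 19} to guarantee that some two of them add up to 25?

Two chosen integers sum to 25 exactly when both halves of some pair {x, 25−x} with 6 ≤ x ≤ 25−x ≤ 19 are chosen — 7 such pairs.
The remaining 4 elements (those with no distinct partner in range) can never complete a 25-sum, so the worst case takes all of them and one from each pair: 4 + 7 = 11.
The 12th integer has to be the second member of some pair, so 11 + 1 = 12.

12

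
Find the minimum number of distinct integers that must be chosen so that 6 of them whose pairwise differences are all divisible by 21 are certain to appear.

106

Integers whose pairwise differences are multiples of 21 are exactly those sharing a remainder mod 21. By the pigeonhole principle, the 21 residue classes mod 21 are the pigeonholes.
With 105 integers one could put 5 in each residue class and have no class reach 6.
The 106th integer pushes some class to 6, so 21·5 + 1 = 106.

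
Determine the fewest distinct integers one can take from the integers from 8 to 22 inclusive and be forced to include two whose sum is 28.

Group the elements by complementary pair {x, 28−x}: {8,20}, {9,19}, {10,18}, …, giving 6 two-element pairs, the single value 14 (it cannot pair with itself since the integers are distinct), and 2 integers whose partner 28−x falls outside [8,22].
Pigeonhole: treating each of those 9 groups as a pigeonhole, one can pick one integer per group — 9 integers — with no two summing to 28.
The 10th integer lands in an occupied pair, forcing a sum of 28.

10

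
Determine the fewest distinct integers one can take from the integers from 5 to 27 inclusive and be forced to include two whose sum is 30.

Two chosen integers sum to 30 exactly when both halves of some pair {x, 30−x} with 5 ≤ x ≤ 30−x ≤ 25 are chosen — 10 such pairs.
The remaining 3 elements (those with no distinct partner in range) can never complete a 30-sum, so the worst case takes all of them and one from each pair: 3 + 10 = 13.
The 14th integer has to be the second member of some pair, so 13 + 1 = 14.

14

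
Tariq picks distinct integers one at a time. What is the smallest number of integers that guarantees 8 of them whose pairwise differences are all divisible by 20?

Integers whose pairwise differences are multiples of 20 are exactly those sharing a remainder mod 20. Pigeonhole: the 20 residue classes mod 20 are the pigeonholes.
With 140 integers one could put 7 in each residue class and have no class reach 8.
The 141st integer pushes some class to 8, so 20·7 + 1 = 141.

141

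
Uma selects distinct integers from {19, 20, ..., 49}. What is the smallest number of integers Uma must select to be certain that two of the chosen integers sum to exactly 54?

24

Group the elements by complementary pair {x, 54−x}: {19,35}, {20,34}, {21,33}, …, giving 8 two-element pairs, the single value 27 (it cannot pair with itself since the integers are distinct), and 14 integers whose partner 54−x falls outside [19,49].
Pigeonhole: treating each of those 23 groups as a pigeonhole, one can pick one integer per group — 23 integers — with no two summing to 54.
The 24th integer lands in an occupied pair, forcing a sum of 54.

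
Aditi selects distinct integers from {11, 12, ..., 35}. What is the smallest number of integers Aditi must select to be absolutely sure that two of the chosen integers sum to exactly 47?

14

Two chosen integers sum to 47 exactly when both halves of some pair {x, 47−x} with 12 ≤ x ≤ 47−x ≤ 35 are chosen — 12 such pairs.
The remaining 1 element (those with no distinct partner in range) can never complete a 47-sum, so the worst case takes all of them and one from each pair: 1 + 12 = 13.
By pigeonhole, the 14th integer has to be the second member of some pair, so 13 + 1 = 14.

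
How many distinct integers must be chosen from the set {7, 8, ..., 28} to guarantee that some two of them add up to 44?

Group the elements by complementary pair {x, 44−x}: {16,28}, {17,27}, {18,26}, …, giving 6 two-element pairs, the single value 22 (it cannot pair with itself since the integers are distinct), and 9 integers whose partner 44−x falls outside [7,28].
Pigeonhole: treating each of those 16 groups as a pigeonhole, one can pick one integer per group — 16 integers — with no two summing to 44.
The 17th integer lands in an occupied pair, forcing a sum of 44.

17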